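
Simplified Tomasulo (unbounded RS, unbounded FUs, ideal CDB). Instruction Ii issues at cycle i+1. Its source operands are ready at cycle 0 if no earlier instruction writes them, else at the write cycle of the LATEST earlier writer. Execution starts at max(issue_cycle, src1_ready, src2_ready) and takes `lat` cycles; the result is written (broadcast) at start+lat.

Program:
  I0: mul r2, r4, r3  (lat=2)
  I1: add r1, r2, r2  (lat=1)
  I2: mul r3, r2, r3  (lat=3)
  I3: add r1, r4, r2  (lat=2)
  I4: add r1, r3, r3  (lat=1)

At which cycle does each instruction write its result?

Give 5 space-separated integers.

I0 mul r2: issue@1 deps=(None,None) exec_start@1 write@3
I1 add r1: issue@2 deps=(0,0) exec_start@3 write@4
I2 mul r3: issue@3 deps=(0,None) exec_start@3 write@6
I3 add r1: issue@4 deps=(None,0) exec_start@4 write@6
I4 add r1: issue@5 deps=(2,2) exec_start@6 write@7

Answer: 3 4 6 6 7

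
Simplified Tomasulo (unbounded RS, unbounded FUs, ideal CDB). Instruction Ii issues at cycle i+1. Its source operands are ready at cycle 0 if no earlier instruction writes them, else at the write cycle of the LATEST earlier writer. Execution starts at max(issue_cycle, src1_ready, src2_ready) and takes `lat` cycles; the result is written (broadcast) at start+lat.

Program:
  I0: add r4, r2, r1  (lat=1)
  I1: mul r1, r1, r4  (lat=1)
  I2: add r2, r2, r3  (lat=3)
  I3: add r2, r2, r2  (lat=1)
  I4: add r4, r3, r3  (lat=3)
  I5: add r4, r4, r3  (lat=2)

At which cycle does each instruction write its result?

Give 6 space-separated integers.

Answer: 2 3 6 7 8 10

Derivation:
I0 add r4: issue@1 deps=(None,None) exec_start@1 write@2
I1 mul r1: issue@2 deps=(None,0) exec_start@2 write@3
I2 add r2: issue@3 deps=(None,None) exec_start@3 write@6
I3 add r2: issue@4 deps=(2,2) exec_start@6 write@7
I4 add r4: issue@5 deps=(None,None) exec_start@5 write@8
I5 add r4: issue@6 deps=(4,None) exec_start@8 write@10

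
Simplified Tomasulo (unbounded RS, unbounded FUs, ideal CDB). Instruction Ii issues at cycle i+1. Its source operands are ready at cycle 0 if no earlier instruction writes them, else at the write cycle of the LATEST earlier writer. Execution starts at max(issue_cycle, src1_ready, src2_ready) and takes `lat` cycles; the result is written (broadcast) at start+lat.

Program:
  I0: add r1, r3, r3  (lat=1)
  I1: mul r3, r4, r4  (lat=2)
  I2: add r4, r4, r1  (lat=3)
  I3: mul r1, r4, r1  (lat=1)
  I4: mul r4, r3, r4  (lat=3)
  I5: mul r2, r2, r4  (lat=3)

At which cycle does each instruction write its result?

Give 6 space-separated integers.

Answer: 2 4 6 7 9 12

Derivation:
I0 add r1: issue@1 deps=(None,None) exec_start@1 write@2
I1 mul r3: issue@2 deps=(None,None) exec_start@2 write@4
I2 add r4: issue@3 deps=(None,0) exec_start@3 write@6
I3 mul r1: issue@4 deps=(2,0) exec_start@6 write@7
I4 mul r4: issue@5 deps=(1,2) exec_start@6 write@9
I5 mul r2: issue@6 deps=(None,4) exec_start@9 write@12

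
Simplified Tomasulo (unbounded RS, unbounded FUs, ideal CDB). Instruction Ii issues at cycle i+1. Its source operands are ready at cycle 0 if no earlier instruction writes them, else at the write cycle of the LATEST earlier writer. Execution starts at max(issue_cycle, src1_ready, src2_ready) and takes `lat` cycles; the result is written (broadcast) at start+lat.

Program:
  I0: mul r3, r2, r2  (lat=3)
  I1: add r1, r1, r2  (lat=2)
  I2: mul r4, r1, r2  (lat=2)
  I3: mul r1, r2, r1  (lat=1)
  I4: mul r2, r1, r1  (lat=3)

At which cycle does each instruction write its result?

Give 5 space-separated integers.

I0 mul r3: issue@1 deps=(None,None) exec_start@1 write@4
I1 add r1: issue@2 deps=(None,None) exec_start@2 write@4
I2 mul r4: issue@3 deps=(1,None) exec_start@4 write@6
I3 mul r1: issue@4 deps=(None,1) exec_start@4 write@5
I4 mul r2: issue@5 deps=(3,3) exec_start@5 write@8

Answer: 4 4 6 5 8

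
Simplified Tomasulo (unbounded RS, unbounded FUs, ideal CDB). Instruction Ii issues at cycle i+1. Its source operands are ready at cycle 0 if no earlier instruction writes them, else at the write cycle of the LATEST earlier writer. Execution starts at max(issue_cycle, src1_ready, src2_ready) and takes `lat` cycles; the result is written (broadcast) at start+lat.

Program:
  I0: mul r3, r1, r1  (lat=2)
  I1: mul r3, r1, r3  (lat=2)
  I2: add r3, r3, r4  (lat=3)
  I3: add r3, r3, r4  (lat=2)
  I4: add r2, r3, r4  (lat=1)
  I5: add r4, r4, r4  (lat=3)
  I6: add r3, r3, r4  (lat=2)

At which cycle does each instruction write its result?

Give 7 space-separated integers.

Answer: 3 5 8 10 11 9 12

Derivation:
I0 mul r3: issue@1 deps=(None,None) exec_start@1 write@3
I1 mul r3: issue@2 deps=(None,0) exec_start@3 write@5
I2 add r3: issue@3 deps=(1,None) exec_start@5 write@8
I3 add r3: issue@4 deps=(2,None) exec_start@8 write@10
I4 add r2: issue@5 deps=(3,None) exec_start@10 write@11
I5 add r4: issue@6 deps=(None,None) exec_start@6 write@9
I6 add r3: issue@7 deps=(3,5) exec_start@10 write@12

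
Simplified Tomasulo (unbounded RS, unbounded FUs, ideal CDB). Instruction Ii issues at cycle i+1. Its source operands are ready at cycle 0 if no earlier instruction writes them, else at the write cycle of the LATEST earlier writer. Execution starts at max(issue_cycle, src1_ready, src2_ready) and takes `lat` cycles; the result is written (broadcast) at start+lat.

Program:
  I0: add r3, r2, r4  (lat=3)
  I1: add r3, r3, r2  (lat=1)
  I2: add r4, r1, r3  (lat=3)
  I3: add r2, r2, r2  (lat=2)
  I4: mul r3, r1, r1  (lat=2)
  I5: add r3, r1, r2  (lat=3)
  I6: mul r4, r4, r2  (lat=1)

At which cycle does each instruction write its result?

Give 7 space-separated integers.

I0 add r3: issue@1 deps=(None,None) exec_start@1 write@4
I1 add r3: issue@2 deps=(0,None) exec_start@4 write@5
I2 add r4: issue@3 deps=(None,1) exec_start@5 write@8
I3 add r2: issue@4 deps=(None,None) exec_start@4 write@6
I4 mul r3: issue@5 deps=(None,None) exec_start@5 write@7
I5 add r3: issue@6 deps=(None,3) exec_start@6 write@9
I6 mul r4: issue@7 deps=(2,3) exec_start@8 write@9

Answer: 4 5 8 6 7 9 9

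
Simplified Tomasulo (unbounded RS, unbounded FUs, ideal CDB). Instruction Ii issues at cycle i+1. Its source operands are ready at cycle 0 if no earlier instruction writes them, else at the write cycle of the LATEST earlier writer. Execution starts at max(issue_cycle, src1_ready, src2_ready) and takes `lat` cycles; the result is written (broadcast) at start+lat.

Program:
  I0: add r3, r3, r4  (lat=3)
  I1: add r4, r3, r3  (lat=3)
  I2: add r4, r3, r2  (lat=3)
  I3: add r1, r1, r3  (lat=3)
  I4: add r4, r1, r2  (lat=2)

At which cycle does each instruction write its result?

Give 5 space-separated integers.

Answer: 4 7 7 7 9

Derivation:
I0 add r3: issue@1 deps=(None,None) exec_start@1 write@4
I1 add r4: issue@2 deps=(0,0) exec_start@4 write@7
I2 add r4: issue@3 deps=(0,None) exec_start@4 write@7
I3 add r1: issue@4 deps=(None,0) exec_start@4 write@7
I4 add r4: issue@5 deps=(3,None) exec_start@7 write@9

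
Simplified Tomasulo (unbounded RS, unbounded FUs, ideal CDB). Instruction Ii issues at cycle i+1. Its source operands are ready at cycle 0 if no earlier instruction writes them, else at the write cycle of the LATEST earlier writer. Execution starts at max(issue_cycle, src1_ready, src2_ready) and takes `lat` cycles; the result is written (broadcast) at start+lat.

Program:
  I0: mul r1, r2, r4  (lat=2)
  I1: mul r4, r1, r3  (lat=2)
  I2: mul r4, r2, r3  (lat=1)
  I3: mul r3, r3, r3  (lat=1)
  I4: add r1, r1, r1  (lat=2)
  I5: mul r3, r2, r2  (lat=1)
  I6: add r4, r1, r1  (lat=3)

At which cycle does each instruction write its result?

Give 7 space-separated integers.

I0 mul r1: issue@1 deps=(None,None) exec_start@1 write@3
I1 mul r4: issue@2 deps=(0,None) exec_start@3 write@5
I2 mul r4: issue@3 deps=(None,None) exec_start@3 write@4
I3 mul r3: issue@4 deps=(None,None) exec_start@4 write@5
I4 add r1: issue@5 deps=(0,0) exec_start@5 write@7
I5 mul r3: issue@6 deps=(None,None) exec_start@6 write@7
I6 add r4: issue@7 deps=(4,4) exec_start@7 write@10

Answer: 3 5 4 5 7 7 10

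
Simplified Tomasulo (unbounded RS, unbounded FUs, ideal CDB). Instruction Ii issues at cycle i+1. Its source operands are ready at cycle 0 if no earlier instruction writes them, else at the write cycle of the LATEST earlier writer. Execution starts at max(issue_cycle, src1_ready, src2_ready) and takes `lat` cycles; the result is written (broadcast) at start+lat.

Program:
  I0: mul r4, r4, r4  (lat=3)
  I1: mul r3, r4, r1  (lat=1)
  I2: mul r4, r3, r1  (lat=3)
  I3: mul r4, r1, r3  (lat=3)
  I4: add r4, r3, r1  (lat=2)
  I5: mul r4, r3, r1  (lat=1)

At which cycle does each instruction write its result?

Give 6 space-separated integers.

Answer: 4 5 8 8 7 7

Derivation:
I0 mul r4: issue@1 deps=(None,None) exec_start@1 write@4
I1 mul r3: issue@2 deps=(0,None) exec_start@4 write@5
I2 mul r4: issue@3 deps=(1,None) exec_start@5 write@8
I3 mul r4: issue@4 deps=(None,1) exec_start@5 write@8
I4 add r4: issue@5 deps=(1,None) exec_start@5 write@7
I5 mul r4: issue@6 deps=(1,None) exec_start@6 write@7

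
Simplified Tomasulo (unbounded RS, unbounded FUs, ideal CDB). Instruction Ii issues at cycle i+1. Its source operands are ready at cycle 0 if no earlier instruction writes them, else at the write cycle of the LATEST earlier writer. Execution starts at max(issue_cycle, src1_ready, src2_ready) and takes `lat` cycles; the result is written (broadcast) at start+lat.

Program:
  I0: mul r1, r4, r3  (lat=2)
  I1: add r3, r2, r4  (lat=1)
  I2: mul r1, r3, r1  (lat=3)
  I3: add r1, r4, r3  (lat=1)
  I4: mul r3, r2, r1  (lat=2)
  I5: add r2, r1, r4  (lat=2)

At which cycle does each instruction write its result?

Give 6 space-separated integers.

I0 mul r1: issue@1 deps=(None,None) exec_start@1 write@3
I1 add r3: issue@2 deps=(None,None) exec_start@2 write@3
I2 mul r1: issue@3 deps=(1,0) exec_start@3 write@6
I3 add r1: issue@4 deps=(None,1) exec_start@4 write@5
I4 mul r3: issue@5 deps=(None,3) exec_start@5 write@7
I5 add r2: issue@6 deps=(3,None) exec_start@6 write@8

Answer: 3 3 6 5 7 8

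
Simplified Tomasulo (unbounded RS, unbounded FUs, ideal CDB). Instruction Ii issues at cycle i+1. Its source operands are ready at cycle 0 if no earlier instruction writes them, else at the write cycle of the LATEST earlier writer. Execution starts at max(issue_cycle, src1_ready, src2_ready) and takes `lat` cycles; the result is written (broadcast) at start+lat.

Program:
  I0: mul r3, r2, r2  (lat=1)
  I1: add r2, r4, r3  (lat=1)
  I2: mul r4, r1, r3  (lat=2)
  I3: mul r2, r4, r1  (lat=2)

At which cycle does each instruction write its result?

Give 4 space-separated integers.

I0 mul r3: issue@1 deps=(None,None) exec_start@1 write@2
I1 add r2: issue@2 deps=(None,0) exec_start@2 write@3
I2 mul r4: issue@3 deps=(None,0) exec_start@3 write@5
I3 mul r2: issue@4 deps=(2,None) exec_start@5 write@7

Answer: 2 3 5 7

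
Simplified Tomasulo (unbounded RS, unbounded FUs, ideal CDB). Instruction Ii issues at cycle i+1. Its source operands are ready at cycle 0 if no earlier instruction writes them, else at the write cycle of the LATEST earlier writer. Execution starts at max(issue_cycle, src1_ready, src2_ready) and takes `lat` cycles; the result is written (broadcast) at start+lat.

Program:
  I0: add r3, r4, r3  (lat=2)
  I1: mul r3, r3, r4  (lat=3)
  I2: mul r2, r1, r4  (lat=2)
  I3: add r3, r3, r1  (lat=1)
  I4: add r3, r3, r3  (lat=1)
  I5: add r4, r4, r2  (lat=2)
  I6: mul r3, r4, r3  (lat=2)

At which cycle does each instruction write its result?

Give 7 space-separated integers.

I0 add r3: issue@1 deps=(None,None) exec_start@1 write@3
I1 mul r3: issue@2 deps=(0,None) exec_start@3 write@6
I2 mul r2: issue@3 deps=(None,None) exec_start@3 write@5
I3 add r3: issue@4 deps=(1,None) exec_start@6 write@7
I4 add r3: issue@5 deps=(3,3) exec_start@7 write@8
I5 add r4: issue@6 deps=(None,2) exec_start@6 write@8
I6 mul r3: issue@7 deps=(5,4) exec_start@8 write@10

Answer: 3 6 5 7 8 8 10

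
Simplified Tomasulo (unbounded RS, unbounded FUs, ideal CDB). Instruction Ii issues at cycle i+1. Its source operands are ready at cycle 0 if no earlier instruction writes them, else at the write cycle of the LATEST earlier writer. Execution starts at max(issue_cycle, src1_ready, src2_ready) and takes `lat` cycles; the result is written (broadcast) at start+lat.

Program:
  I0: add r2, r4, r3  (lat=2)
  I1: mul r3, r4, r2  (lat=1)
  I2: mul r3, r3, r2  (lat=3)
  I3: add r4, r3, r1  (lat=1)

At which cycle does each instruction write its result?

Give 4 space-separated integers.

Answer: 3 4 7 8

Derivation:
I0 add r2: issue@1 deps=(None,None) exec_start@1 write@3
I1 mul r3: issue@2 deps=(None,0) exec_start@3 write@4
I2 mul r3: issue@3 deps=(1,0) exec_start@4 write@7
I3 add r4: issue@4 deps=(2,None) exec_start@7 write@8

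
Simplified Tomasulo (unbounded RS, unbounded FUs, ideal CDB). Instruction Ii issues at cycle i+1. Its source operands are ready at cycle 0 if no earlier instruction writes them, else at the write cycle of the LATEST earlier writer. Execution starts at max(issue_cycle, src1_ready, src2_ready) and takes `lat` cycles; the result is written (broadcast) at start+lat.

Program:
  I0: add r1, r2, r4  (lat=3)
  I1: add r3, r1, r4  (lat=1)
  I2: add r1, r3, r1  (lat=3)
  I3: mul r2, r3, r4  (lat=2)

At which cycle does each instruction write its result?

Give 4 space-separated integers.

Answer: 4 5 8 7

Derivation:
I0 add r1: issue@1 deps=(None,None) exec_start@1 write@4
I1 add r3: issue@2 deps=(0,None) exec_start@4 write@5
I2 add r1: issue@3 deps=(1,0) exec_start@5 write@8
I3 mul r2: issue@4 deps=(1,None) exec_start@5 write@7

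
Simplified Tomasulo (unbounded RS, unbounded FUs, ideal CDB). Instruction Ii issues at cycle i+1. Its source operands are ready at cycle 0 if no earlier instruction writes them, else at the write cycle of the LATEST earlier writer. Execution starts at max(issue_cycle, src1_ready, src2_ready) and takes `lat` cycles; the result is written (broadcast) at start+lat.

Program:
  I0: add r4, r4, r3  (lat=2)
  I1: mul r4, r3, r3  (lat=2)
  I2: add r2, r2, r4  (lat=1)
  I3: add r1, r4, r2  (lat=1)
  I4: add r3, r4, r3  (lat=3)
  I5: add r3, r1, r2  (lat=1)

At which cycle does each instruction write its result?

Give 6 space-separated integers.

I0 add r4: issue@1 deps=(None,None) exec_start@1 write@3
I1 mul r4: issue@2 deps=(None,None) exec_start@2 write@4
I2 add r2: issue@3 deps=(None,1) exec_start@4 write@5
I3 add r1: issue@4 deps=(1,2) exec_start@5 write@6
I4 add r3: issue@5 deps=(1,None) exec_start@5 write@8
I5 add r3: issue@6 deps=(3,2) exec_start@6 write@7

Answer: 3 4 5 6 8 7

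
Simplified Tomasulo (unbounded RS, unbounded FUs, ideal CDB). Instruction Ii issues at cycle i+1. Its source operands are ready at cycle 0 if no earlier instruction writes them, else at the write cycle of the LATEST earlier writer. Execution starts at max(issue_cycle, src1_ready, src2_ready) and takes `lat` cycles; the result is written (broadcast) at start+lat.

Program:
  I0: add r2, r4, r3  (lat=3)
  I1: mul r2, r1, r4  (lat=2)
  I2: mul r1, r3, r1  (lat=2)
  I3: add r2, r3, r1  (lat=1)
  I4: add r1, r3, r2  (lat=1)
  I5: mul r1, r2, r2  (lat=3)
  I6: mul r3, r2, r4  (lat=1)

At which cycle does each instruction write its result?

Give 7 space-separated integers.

I0 add r2: issue@1 deps=(None,None) exec_start@1 write@4
I1 mul r2: issue@2 deps=(None,None) exec_start@2 write@4
I2 mul r1: issue@3 deps=(None,None) exec_start@3 write@5
I3 add r2: issue@4 deps=(None,2) exec_start@5 write@6
I4 add r1: issue@5 deps=(None,3) exec_start@6 write@7
I5 mul r1: issue@6 deps=(3,3) exec_start@6 write@9
I6 mul r3: issue@7 deps=(3,None) exec_start@7 write@8

Answer: 4 4 5 6 7 9 8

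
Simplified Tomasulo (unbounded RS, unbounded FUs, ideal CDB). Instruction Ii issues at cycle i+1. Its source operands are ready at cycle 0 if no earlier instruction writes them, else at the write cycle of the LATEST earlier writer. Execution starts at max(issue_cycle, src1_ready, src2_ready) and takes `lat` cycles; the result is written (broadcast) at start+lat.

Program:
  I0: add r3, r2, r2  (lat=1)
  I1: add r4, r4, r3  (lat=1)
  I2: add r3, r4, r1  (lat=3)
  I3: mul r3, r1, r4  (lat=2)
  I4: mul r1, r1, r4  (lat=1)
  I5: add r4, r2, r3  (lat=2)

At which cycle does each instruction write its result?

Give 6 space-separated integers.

Answer: 2 3 6 6 6 8

Derivation:
I0 add r3: issue@1 deps=(None,None) exec_start@1 write@2
I1 add r4: issue@2 deps=(None,0) exec_start@2 write@3
I2 add r3: issue@3 deps=(1,None) exec_start@3 write@6
I3 mul r3: issue@4 deps=(None,1) exec_start@4 write@6
I4 mul r1: issue@5 deps=(None,1) exec_start@5 write@6
I5 add r4: issue@6 deps=(None,3) exec_start@6 write@8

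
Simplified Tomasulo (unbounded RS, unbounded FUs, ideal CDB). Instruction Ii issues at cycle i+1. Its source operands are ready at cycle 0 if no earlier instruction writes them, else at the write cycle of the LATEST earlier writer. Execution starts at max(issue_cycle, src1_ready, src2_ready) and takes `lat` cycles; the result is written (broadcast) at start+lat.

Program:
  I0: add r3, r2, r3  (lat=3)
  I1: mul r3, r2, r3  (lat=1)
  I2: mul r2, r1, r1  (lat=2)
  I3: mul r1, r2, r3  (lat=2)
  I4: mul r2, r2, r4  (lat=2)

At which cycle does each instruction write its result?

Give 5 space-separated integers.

I0 add r3: issue@1 deps=(None,None) exec_start@1 write@4
I1 mul r3: issue@2 deps=(None,0) exec_start@4 write@5
I2 mul r2: issue@3 deps=(None,None) exec_start@3 write@5
I3 mul r1: issue@4 deps=(2,1) exec_start@5 write@7
I4 mul r2: issue@5 deps=(2,None) exec_start@5 write@7

Answer: 4 5 5 7 7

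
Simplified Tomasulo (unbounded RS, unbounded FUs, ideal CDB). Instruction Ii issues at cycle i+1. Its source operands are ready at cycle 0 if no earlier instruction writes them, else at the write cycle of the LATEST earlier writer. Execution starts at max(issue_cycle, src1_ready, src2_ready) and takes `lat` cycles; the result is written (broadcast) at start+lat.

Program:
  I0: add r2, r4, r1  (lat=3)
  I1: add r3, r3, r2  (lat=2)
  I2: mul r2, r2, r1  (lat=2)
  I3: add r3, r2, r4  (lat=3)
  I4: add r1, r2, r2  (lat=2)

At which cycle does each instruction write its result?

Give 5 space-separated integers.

I0 add r2: issue@1 deps=(None,None) exec_start@1 write@4
I1 add r3: issue@2 deps=(None,0) exec_start@4 write@6
I2 mul r2: issue@3 deps=(0,None) exec_start@4 write@6
I3 add r3: issue@4 deps=(2,None) exec_start@6 write@9
I4 add r1: issue@5 deps=(2,2) exec_start@6 write@8

Answer: 4 6 6 9 8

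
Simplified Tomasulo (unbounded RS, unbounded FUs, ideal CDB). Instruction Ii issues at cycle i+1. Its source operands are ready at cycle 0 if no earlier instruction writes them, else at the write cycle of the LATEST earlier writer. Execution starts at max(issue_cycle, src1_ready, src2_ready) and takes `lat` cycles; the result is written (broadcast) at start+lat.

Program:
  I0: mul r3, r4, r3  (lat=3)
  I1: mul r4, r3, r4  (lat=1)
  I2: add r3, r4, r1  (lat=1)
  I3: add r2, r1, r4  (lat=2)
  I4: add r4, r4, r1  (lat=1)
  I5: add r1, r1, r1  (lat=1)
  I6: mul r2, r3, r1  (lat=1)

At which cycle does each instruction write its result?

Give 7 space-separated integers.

Answer: 4 5 6 7 6 7 8

Derivation:
I0 mul r3: issue@1 deps=(None,None) exec_start@1 write@4
I1 mul r4: issue@2 deps=(0,None) exec_start@4 write@5
I2 add r3: issue@3 deps=(1,None) exec_start@5 write@6
I3 add r2: issue@4 deps=(None,1) exec_start@5 write@7
I4 add r4: issue@5 deps=(1,None) exec_start@5 write@6
I5 add r1: issue@6 deps=(None,None) exec_start@6 write@7
I6 mul r2: issue@7 deps=(2,5) exec_start@7 write@8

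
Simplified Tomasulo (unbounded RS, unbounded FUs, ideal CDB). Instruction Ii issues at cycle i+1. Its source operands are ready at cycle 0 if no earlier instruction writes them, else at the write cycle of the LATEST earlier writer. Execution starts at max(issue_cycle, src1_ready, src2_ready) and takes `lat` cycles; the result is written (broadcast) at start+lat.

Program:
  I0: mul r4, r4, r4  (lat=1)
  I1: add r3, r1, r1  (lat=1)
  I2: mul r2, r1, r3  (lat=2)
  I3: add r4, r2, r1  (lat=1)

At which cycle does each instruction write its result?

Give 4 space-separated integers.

Answer: 2 3 5 6

Derivation:
I0 mul r4: issue@1 deps=(None,None) exec_start@1 write@2
I1 add r3: issue@2 deps=(None,None) exec_start@2 write@3
I2 mul r2: issue@3 deps=(None,1) exec_start@3 write@5
I3 add r4: issue@4 deps=(2,None) exec_start@5 write@6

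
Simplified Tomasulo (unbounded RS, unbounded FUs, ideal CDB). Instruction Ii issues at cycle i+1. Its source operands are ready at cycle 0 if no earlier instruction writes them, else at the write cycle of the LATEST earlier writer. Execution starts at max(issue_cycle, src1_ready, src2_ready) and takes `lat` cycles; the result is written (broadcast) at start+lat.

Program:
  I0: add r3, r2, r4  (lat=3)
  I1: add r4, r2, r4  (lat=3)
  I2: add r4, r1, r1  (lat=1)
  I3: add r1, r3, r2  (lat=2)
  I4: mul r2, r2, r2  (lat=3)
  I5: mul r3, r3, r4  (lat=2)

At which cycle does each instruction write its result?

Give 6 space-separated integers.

I0 add r3: issue@1 deps=(None,None) exec_start@1 write@4
I1 add r4: issue@2 deps=(None,None) exec_start@2 write@5
I2 add r4: issue@3 deps=(None,None) exec_start@3 write@4
I3 add r1: issue@4 deps=(0,None) exec_start@4 write@6
I4 mul r2: issue@5 deps=(None,None) exec_start@5 write@8
I5 mul r3: issue@6 deps=(0,2) exec_start@6 write@8

Answer: 4 5 4 6 8 8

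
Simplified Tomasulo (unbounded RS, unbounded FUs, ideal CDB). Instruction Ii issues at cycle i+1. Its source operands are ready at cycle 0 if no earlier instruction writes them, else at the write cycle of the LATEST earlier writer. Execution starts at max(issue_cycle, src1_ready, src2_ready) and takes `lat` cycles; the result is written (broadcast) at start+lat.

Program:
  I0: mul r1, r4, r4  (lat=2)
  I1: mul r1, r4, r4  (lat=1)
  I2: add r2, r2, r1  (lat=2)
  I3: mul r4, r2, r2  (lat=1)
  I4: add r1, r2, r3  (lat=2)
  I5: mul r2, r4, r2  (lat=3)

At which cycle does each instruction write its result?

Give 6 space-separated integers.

Answer: 3 3 5 6 7 9

Derivation:
I0 mul r1: issue@1 deps=(None,None) exec_start@1 write@3
I1 mul r1: issue@2 deps=(None,None) exec_start@2 write@3
I2 add r2: issue@3 deps=(None,1) exec_start@3 write@5
I3 mul r4: issue@4 deps=(2,2) exec_start@5 write@6
I4 add r1: issue@5 deps=(2,None) exec_start@5 write@7
I5 mul r2: issue@6 deps=(3,2) exec_start@6 write@9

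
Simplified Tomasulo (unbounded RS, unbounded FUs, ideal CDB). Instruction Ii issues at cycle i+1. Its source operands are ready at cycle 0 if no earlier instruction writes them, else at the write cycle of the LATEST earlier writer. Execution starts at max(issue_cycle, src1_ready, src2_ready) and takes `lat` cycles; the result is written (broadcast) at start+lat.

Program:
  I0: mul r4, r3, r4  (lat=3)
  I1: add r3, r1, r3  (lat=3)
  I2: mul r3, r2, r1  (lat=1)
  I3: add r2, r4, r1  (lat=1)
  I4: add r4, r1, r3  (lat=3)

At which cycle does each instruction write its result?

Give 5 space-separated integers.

Answer: 4 5 4 5 8

Derivation:
I0 mul r4: issue@1 deps=(None,None) exec_start@1 write@4
I1 add r3: issue@2 deps=(None,None) exec_start@2 write@5
I2 mul r3: issue@3 deps=(None,None) exec_start@3 write@4
I3 add r2: issue@4 deps=(0,None) exec_start@4 write@5
I4 add r4: issue@5 deps=(None,2) exec_start@5 write@8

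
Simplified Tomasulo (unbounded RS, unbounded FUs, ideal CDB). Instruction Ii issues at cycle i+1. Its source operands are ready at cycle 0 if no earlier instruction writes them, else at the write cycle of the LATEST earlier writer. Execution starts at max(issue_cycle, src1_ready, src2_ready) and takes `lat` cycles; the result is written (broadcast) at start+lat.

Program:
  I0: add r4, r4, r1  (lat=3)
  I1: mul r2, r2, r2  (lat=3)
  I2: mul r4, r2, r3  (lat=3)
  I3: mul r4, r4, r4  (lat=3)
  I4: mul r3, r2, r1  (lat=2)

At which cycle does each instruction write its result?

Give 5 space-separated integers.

I0 add r4: issue@1 deps=(None,None) exec_start@1 write@4
I1 mul r2: issue@2 deps=(None,None) exec_start@2 write@5
I2 mul r4: issue@3 deps=(1,None) exec_start@5 write@8
I3 mul r4: issue@4 deps=(2,2) exec_start@8 write@11
I4 mul r3: issue@5 deps=(1,None) exec_start@5 write@7

Answer: 4 5 8 11 7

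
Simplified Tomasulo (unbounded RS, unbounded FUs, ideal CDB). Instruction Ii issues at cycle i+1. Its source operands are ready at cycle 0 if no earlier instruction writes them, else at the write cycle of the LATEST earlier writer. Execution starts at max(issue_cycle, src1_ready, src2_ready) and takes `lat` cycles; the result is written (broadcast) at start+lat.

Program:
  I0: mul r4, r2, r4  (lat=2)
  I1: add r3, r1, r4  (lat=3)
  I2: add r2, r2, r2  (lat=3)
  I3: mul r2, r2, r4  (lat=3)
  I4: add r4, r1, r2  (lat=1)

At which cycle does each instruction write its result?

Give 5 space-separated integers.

Answer: 3 6 6 9 10

Derivation:
I0 mul r4: issue@1 deps=(None,None) exec_start@1 write@3
I1 add r3: issue@2 deps=(None,0) exec_start@3 write@6
I2 add r2: issue@3 deps=(None,None) exec_start@3 write@6
I3 mul r2: issue@4 deps=(2,0) exec_start@6 write@9
I4 add r4: issue@5 deps=(None,3) exec_start@9 write@10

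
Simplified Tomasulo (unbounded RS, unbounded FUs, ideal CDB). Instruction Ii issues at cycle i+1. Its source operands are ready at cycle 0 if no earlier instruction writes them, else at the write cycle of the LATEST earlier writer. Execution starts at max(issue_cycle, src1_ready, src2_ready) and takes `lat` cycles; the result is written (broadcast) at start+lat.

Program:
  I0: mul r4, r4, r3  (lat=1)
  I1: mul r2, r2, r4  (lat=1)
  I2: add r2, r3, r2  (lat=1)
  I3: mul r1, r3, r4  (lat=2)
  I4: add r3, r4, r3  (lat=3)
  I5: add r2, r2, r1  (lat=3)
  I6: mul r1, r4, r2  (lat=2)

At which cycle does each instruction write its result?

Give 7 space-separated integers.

I0 mul r4: issue@1 deps=(None,None) exec_start@1 write@2
I1 mul r2: issue@2 deps=(None,0) exec_start@2 write@3
I2 add r2: issue@3 deps=(None,1) exec_start@3 write@4
I3 mul r1: issue@4 deps=(None,0) exec_start@4 write@6
I4 add r3: issue@5 deps=(0,None) exec_start@5 write@8
I5 add r2: issue@6 deps=(2,3) exec_start@6 write@9
I6 mul r1: issue@7 deps=(0,5) exec_start@9 write@11

Answer: 2 3 4 6 8 9 11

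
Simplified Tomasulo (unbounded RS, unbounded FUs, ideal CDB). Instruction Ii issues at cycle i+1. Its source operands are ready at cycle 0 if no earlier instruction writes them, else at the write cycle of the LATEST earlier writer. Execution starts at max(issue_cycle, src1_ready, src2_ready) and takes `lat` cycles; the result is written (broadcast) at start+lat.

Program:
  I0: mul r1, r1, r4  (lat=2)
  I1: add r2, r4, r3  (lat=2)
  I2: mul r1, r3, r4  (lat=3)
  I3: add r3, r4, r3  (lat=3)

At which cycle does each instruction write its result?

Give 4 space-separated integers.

I0 mul r1: issue@1 deps=(None,None) exec_start@1 write@3
I1 add r2: issue@2 deps=(None,None) exec_start@2 write@4
I2 mul r1: issue@3 deps=(None,None) exec_start@3 write@6
I3 add r3: issue@4 deps=(None,None) exec_start@4 write@7

Answer: 3 4 6 7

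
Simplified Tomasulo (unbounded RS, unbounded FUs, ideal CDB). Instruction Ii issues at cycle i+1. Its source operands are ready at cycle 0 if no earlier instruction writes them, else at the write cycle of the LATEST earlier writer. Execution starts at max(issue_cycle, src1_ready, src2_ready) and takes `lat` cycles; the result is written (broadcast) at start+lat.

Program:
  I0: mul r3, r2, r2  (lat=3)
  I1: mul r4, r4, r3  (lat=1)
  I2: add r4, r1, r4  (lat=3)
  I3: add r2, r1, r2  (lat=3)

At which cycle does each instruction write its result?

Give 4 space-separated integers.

I0 mul r3: issue@1 deps=(None,None) exec_start@1 write@4
I1 mul r4: issue@2 deps=(None,0) exec_start@4 write@5
I2 add r4: issue@3 deps=(None,1) exec_start@5 write@8
I3 add r2: issue@4 deps=(None,None) exec_start@4 write@7

Answer: 4 5 8 7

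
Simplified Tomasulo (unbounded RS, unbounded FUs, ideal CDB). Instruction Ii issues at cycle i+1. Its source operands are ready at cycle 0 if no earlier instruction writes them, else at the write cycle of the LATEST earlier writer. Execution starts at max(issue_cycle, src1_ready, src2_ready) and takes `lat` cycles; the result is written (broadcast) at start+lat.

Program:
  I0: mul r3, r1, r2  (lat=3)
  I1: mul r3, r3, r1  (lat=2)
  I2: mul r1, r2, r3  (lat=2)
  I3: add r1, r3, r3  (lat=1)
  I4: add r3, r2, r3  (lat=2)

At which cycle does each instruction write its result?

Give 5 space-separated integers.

I0 mul r3: issue@1 deps=(None,None) exec_start@1 write@4
I1 mul r3: issue@2 deps=(0,None) exec_start@4 write@6
I2 mul r1: issue@3 deps=(None,1) exec_start@6 write@8
I3 add r1: issue@4 deps=(1,1) exec_start@6 write@7
I4 add r3: issue@5 deps=(None,1) exec_start@6 write@8

Answer: 4 6 8 7 8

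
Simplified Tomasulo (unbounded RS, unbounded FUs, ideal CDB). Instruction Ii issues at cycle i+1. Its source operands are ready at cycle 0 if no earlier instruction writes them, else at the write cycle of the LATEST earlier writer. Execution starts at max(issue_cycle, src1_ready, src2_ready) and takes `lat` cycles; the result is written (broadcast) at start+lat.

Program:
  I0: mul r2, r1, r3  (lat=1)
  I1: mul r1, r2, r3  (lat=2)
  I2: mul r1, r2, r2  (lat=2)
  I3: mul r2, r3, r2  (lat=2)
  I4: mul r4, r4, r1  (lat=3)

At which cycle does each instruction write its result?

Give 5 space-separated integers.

Answer: 2 4 5 6 8

Derivation:
I0 mul r2: issue@1 deps=(None,None) exec_start@1 write@2
I1 mul r1: issue@2 deps=(0,None) exec_start@2 write@4
I2 mul r1: issue@3 deps=(0,0) exec_start@3 write@5
I3 mul r2: issue@4 deps=(None,0) exec_start@4 write@6
I4 mul r4: issue@5 deps=(None,2) exec_start@5 write@8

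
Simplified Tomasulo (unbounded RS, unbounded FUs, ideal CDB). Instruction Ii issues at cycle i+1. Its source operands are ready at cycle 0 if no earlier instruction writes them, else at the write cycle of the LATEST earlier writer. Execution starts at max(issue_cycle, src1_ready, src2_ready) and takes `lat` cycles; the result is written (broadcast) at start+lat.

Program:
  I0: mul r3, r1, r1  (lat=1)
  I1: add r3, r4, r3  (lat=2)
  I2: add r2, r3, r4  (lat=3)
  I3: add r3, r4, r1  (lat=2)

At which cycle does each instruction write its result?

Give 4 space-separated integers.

Answer: 2 4 7 6

Derivation:
I0 mul r3: issue@1 deps=(None,None) exec_start@1 write@2
I1 add r3: issue@2 deps=(None,0) exec_start@2 write@4
I2 add r2: issue@3 deps=(1,None) exec_start@4 write@7
I3 add r3: issue@4 deps=(None,None) exec_start@4 write@6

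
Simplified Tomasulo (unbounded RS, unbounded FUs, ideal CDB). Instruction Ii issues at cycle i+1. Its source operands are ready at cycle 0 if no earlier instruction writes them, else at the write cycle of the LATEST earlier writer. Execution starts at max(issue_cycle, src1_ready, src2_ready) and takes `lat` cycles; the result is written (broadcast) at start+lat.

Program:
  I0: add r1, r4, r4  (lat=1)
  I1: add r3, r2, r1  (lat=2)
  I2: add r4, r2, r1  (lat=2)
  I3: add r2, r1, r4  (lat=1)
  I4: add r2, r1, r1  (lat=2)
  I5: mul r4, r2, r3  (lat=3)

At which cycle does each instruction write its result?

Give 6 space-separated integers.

Answer: 2 4 5 6 7 10

Derivation:
I0 add r1: issue@1 deps=(None,None) exec_start@1 write@2
I1 add r3: issue@2 deps=(None,0) exec_start@2 write@4
I2 add r4: issue@3 deps=(None,0) exec_start@3 write@5
I3 add r2: issue@4 deps=(0,2) exec_start@5 write@6
I4 add r2: issue@5 deps=(0,0) exec_start@5 write@7
I5 mul r4: issue@6 deps=(4,1) exec_start@7 write@10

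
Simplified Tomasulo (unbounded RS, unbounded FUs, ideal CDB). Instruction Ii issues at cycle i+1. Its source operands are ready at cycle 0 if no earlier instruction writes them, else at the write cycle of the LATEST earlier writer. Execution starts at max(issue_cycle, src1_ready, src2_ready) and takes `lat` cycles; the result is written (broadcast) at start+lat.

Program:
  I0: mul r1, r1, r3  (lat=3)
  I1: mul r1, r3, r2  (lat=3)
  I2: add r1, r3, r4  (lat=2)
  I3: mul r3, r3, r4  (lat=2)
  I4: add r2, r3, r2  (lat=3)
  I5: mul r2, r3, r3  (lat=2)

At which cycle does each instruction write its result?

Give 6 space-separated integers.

I0 mul r1: issue@1 deps=(None,None) exec_start@1 write@4
I1 mul r1: issue@2 deps=(None,None) exec_start@2 write@5
I2 add r1: issue@3 deps=(None,None) exec_start@3 write@5
I3 mul r3: issue@4 deps=(None,None) exec_start@4 write@6
I4 add r2: issue@5 deps=(3,None) exec_start@6 write@9
I5 mul r2: issue@6 deps=(3,3) exec_start@6 write@8

Answer: 4 5 5 6 9 8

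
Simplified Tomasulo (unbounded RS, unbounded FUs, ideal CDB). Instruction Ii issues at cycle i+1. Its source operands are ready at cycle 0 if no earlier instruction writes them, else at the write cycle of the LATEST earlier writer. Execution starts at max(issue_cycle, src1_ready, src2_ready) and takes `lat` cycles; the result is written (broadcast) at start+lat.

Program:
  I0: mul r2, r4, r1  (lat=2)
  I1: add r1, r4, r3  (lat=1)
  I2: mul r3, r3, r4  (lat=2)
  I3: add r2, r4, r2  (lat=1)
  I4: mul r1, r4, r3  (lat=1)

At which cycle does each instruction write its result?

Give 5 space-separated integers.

Answer: 3 3 5 5 6

Derivation:
I0 mul r2: issue@1 deps=(None,None) exec_start@1 write@3
I1 add r1: issue@2 deps=(None,None) exec_start@2 write@3
I2 mul r3: issue@3 deps=(None,None) exec_start@3 write@5
I3 add r2: issue@4 deps=(None,0) exec_start@4 write@5
I4 mul r1: issue@5 deps=(None,2) exec_start@5 write@6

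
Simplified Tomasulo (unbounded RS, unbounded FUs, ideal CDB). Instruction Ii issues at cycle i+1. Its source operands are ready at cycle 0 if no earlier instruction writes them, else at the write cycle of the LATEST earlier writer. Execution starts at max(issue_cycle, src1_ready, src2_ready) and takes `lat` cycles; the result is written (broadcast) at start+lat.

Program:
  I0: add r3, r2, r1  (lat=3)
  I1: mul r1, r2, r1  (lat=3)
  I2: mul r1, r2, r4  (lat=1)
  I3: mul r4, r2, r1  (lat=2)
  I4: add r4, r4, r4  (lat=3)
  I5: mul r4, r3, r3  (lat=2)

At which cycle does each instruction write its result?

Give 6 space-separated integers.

I0 add r3: issue@1 deps=(None,None) exec_start@1 write@4
I1 mul r1: issue@2 deps=(None,None) exec_start@2 write@5
I2 mul r1: issue@3 deps=(None,None) exec_start@3 write@4
I3 mul r4: issue@4 deps=(None,2) exec_start@4 write@6
I4 add r4: issue@5 deps=(3,3) exec_start@6 write@9
I5 mul r4: issue@6 deps=(0,0) exec_start@6 write@8

Answer: 4 5 4 6 9 8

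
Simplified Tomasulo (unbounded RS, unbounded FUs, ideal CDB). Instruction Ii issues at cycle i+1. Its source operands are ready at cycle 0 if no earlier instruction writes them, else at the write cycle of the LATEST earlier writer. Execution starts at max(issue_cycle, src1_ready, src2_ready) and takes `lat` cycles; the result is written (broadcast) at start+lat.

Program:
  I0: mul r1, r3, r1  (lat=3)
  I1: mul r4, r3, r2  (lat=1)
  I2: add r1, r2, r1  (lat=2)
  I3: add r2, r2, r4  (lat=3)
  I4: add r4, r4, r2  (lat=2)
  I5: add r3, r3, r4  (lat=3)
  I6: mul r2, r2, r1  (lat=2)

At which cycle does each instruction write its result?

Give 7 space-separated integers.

Answer: 4 3 6 7 9 12 9

Derivation:
I0 mul r1: issue@1 deps=(None,None) exec_start@1 write@4
I1 mul r4: issue@2 deps=(None,None) exec_start@2 write@3
I2 add r1: issue@3 deps=(None,0) exec_start@4 write@6
I3 add r2: issue@4 deps=(None,1) exec_start@4 write@7
I4 add r4: issue@5 deps=(1,3) exec_start@7 write@9
I5 add r3: issue@6 deps=(None,4) exec_start@9 write@12
I6 mul r2: issue@7 deps=(3,2) exec_start@7 write@9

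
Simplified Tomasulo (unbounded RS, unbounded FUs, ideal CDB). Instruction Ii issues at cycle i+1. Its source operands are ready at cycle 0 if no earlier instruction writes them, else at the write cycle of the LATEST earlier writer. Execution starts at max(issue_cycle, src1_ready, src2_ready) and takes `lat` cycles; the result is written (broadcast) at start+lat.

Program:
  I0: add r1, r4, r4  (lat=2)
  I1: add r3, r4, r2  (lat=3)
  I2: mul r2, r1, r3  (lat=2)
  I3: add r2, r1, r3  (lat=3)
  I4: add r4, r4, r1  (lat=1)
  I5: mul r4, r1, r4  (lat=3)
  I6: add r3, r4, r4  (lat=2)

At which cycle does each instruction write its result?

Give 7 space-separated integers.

I0 add r1: issue@1 deps=(None,None) exec_start@1 write@3
I1 add r3: issue@2 deps=(None,None) exec_start@2 write@5
I2 mul r2: issue@3 deps=(0,1) exec_start@5 write@7
I3 add r2: issue@4 deps=(0,1) exec_start@5 write@8
I4 add r4: issue@5 deps=(None,0) exec_start@5 write@6
I5 mul r4: issue@6 deps=(0,4) exec_start@6 write@9
I6 add r3: issue@7 deps=(5,5) exec_start@9 write@11

Answer: 3 5 7 8 6 9 11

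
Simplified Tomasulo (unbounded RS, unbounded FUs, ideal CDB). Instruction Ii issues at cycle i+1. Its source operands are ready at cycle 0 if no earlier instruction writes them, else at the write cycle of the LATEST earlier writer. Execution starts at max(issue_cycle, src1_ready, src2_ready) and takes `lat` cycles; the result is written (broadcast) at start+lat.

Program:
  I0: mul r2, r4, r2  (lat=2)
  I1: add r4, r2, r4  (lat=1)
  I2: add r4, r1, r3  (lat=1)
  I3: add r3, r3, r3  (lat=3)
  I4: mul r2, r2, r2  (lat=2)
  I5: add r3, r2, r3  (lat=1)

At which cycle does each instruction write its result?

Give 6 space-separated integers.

I0 mul r2: issue@1 deps=(None,None) exec_start@1 write@3
I1 add r4: issue@2 deps=(0,None) exec_start@3 write@4
I2 add r4: issue@3 deps=(None,None) exec_start@3 write@4
I3 add r3: issue@4 deps=(None,None) exec_start@4 write@7
I4 mul r2: issue@5 deps=(0,0) exec_start@5 write@7
I5 add r3: issue@6 deps=(4,3) exec_start@7 write@8

Answer: 3 4 4 7 7 8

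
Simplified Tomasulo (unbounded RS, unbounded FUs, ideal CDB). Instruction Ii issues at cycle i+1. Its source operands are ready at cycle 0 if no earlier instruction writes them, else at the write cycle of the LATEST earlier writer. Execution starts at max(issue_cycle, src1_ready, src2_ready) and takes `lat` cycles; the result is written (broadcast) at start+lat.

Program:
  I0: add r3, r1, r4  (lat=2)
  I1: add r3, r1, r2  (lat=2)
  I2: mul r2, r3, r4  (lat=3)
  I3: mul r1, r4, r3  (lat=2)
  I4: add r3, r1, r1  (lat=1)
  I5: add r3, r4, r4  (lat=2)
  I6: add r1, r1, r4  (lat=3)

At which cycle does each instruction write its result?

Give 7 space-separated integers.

I0 add r3: issue@1 deps=(None,None) exec_start@1 write@3
I1 add r3: issue@2 deps=(None,None) exec_start@2 write@4
I2 mul r2: issue@3 deps=(1,None) exec_start@4 write@7
I3 mul r1: issue@4 deps=(None,1) exec_start@4 write@6
I4 add r3: issue@5 deps=(3,3) exec_start@6 write@7
I5 add r3: issue@6 deps=(None,None) exec_start@6 write@8
I6 add r1: issue@7 deps=(3,None) exec_start@7 write@10

Answer: 3 4 7 6 7 8 10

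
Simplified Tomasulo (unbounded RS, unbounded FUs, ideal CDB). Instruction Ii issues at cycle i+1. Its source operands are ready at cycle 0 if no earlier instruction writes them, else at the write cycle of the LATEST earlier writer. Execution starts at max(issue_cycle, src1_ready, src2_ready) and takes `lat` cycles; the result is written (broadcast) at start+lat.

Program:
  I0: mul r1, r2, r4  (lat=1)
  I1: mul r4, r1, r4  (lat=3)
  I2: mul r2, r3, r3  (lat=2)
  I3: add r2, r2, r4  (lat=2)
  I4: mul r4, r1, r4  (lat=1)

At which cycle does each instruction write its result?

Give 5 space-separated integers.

Answer: 2 5 5 7 6

Derivation:
I0 mul r1: issue@1 deps=(None,None) exec_start@1 write@2
I1 mul r4: issue@2 deps=(0,None) exec_start@2 write@5
I2 mul r2: issue@3 deps=(None,None) exec_start@3 write@5
I3 add r2: issue@4 deps=(2,1) exec_start@5 write@7
I4 mul r4: issue@5 deps=(0,1) exec_start@5 write@6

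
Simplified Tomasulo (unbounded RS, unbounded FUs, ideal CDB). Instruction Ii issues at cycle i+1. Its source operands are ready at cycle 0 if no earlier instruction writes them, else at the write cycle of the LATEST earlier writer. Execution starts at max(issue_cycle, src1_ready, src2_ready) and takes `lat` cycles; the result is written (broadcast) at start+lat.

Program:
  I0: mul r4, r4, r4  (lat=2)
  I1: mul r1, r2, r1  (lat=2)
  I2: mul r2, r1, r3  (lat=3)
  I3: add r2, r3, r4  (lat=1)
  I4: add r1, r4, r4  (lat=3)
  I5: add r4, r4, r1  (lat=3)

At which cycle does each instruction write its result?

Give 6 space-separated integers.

I0 mul r4: issue@1 deps=(None,None) exec_start@1 write@3
I1 mul r1: issue@2 deps=(None,None) exec_start@2 write@4
I2 mul r2: issue@3 deps=(1,None) exec_start@4 write@7
I3 add r2: issue@4 deps=(None,0) exec_start@4 write@5
I4 add r1: issue@5 deps=(0,0) exec_start@5 write@8
I5 add r4: issue@6 deps=(0,4) exec_start@8 write@11

Answer: 3 4 7 5 8 11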